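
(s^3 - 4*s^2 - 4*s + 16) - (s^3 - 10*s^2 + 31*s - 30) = 6*s^2 - 35*s + 46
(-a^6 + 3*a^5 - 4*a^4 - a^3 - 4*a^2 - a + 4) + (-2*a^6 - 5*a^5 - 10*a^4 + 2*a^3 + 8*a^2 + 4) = -3*a^6 - 2*a^5 - 14*a^4 + a^3 + 4*a^2 - a + 8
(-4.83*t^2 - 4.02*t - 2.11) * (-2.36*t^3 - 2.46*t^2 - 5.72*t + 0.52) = 11.3988*t^5 + 21.369*t^4 + 42.4964*t^3 + 25.6734*t^2 + 9.9788*t - 1.0972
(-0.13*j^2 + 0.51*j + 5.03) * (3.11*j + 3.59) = -0.4043*j^3 + 1.1194*j^2 + 17.4742*j + 18.0577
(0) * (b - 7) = 0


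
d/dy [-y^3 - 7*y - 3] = -3*y^2 - 7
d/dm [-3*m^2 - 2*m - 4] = -6*m - 2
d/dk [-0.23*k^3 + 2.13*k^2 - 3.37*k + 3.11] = -0.69*k^2 + 4.26*k - 3.37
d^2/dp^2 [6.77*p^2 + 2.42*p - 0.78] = 13.5400000000000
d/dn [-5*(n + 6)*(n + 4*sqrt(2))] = -10*n - 30 - 20*sqrt(2)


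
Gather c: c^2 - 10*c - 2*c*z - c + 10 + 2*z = c^2 + c*(-2*z - 11) + 2*z + 10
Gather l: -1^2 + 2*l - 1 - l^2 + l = -l^2 + 3*l - 2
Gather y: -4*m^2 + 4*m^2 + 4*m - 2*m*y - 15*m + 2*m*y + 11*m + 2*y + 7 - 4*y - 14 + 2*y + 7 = 0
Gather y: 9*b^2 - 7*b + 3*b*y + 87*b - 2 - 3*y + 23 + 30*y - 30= 9*b^2 + 80*b + y*(3*b + 27) - 9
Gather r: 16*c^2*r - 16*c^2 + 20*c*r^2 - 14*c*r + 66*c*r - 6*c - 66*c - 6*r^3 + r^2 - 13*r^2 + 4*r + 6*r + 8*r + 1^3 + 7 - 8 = -16*c^2 - 72*c - 6*r^3 + r^2*(20*c - 12) + r*(16*c^2 + 52*c + 18)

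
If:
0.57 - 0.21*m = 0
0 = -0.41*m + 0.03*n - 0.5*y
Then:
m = 2.71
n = 16.6666666666667*y + 37.0952380952381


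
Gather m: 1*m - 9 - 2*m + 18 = 9 - m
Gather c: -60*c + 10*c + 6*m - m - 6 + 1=-50*c + 5*m - 5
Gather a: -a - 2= -a - 2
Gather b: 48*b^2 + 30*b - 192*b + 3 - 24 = 48*b^2 - 162*b - 21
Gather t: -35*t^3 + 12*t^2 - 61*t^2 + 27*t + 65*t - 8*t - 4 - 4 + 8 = -35*t^3 - 49*t^2 + 84*t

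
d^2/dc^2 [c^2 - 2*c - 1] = 2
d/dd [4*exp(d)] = 4*exp(d)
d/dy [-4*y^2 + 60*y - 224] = 60 - 8*y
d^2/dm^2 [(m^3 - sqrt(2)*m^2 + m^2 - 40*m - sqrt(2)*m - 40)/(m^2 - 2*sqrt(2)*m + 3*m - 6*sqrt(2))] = 4*(-15*m^3 - sqrt(2)*m^3 - 42*m^2 - 18*sqrt(2)*m^2 - 240*sqrt(2)*m - 90*m - 264*sqrt(2) + 158)/(m^6 - 6*sqrt(2)*m^5 + 9*m^5 - 54*sqrt(2)*m^4 + 51*m^4 - 178*sqrt(2)*m^3 + 243*m^3 - 306*sqrt(2)*m^2 + 648*m^2 - 432*sqrt(2)*m + 648*m - 432*sqrt(2))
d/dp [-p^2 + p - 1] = 1 - 2*p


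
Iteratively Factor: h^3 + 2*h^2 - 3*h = (h)*(h^2 + 2*h - 3) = h*(h - 1)*(h + 3)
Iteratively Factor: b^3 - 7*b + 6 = (b - 1)*(b^2 + b - 6) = (b - 1)*(b + 3)*(b - 2)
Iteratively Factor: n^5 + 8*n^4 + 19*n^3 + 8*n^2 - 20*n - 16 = (n - 1)*(n^4 + 9*n^3 + 28*n^2 + 36*n + 16) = (n - 1)*(n + 4)*(n^3 + 5*n^2 + 8*n + 4) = (n - 1)*(n + 2)*(n + 4)*(n^2 + 3*n + 2) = (n - 1)*(n + 1)*(n + 2)*(n + 4)*(n + 2)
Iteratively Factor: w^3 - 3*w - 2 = (w + 1)*(w^2 - w - 2) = (w + 1)^2*(w - 2)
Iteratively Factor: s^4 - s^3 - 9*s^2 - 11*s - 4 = (s + 1)*(s^3 - 2*s^2 - 7*s - 4) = (s + 1)^2*(s^2 - 3*s - 4) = (s - 4)*(s + 1)^2*(s + 1)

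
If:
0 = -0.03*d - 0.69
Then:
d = -23.00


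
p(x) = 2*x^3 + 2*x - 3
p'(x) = 6*x^2 + 2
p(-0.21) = -3.44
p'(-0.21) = 2.26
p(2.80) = 46.50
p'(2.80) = 49.04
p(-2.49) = -38.86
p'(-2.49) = 39.20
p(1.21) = 2.96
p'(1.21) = 10.78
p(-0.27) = -3.58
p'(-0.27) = 2.44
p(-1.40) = -11.29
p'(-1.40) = 13.76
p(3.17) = 67.05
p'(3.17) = 62.29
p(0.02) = -2.96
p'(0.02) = 2.00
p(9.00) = 1473.00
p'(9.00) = 488.00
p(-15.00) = -6783.00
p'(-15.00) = 1352.00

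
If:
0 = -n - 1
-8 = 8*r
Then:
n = -1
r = -1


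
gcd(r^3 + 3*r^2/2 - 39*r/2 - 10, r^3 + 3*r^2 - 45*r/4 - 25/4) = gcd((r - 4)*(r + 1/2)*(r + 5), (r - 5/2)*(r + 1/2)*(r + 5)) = r^2 + 11*r/2 + 5/2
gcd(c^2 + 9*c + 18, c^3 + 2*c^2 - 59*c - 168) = c + 3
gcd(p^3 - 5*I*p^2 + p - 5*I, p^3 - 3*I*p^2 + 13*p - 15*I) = p^2 - 6*I*p - 5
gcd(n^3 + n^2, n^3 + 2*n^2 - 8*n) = n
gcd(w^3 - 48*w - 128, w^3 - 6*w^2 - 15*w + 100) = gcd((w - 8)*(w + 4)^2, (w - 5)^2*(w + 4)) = w + 4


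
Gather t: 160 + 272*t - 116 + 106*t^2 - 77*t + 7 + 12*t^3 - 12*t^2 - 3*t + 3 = 12*t^3 + 94*t^2 + 192*t + 54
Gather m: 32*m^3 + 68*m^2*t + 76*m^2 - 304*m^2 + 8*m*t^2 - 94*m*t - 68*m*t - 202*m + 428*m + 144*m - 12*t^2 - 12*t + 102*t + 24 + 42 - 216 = 32*m^3 + m^2*(68*t - 228) + m*(8*t^2 - 162*t + 370) - 12*t^2 + 90*t - 150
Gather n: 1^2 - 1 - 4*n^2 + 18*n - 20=-4*n^2 + 18*n - 20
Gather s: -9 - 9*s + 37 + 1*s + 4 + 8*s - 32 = 0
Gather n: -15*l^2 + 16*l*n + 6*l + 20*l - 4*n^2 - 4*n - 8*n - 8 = -15*l^2 + 26*l - 4*n^2 + n*(16*l - 12) - 8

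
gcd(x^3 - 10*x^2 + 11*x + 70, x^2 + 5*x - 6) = 1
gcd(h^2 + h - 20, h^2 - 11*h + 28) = h - 4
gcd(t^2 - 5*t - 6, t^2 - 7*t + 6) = t - 6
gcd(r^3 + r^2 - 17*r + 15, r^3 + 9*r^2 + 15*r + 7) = 1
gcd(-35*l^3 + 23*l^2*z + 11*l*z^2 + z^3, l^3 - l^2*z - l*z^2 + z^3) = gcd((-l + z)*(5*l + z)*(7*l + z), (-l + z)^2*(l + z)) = -l + z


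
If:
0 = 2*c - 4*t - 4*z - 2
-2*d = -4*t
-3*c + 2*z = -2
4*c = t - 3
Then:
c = -1/2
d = 2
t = 1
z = -7/4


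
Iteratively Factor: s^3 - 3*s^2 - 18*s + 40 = (s - 5)*(s^2 + 2*s - 8) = (s - 5)*(s + 4)*(s - 2)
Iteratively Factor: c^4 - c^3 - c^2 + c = (c - 1)*(c^3 - c) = c*(c - 1)*(c^2 - 1) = c*(c - 1)*(c + 1)*(c - 1)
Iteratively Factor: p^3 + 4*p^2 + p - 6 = (p - 1)*(p^2 + 5*p + 6) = (p - 1)*(p + 3)*(p + 2)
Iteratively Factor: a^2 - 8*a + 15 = (a - 5)*(a - 3)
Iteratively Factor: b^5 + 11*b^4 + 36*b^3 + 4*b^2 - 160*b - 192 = (b + 4)*(b^4 + 7*b^3 + 8*b^2 - 28*b - 48) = (b + 2)*(b + 4)*(b^3 + 5*b^2 - 2*b - 24) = (b + 2)*(b + 4)^2*(b^2 + b - 6) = (b + 2)*(b + 3)*(b + 4)^2*(b - 2)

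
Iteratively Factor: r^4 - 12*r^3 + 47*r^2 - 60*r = (r)*(r^3 - 12*r^2 + 47*r - 60) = r*(r - 3)*(r^2 - 9*r + 20) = r*(r - 5)*(r - 3)*(r - 4)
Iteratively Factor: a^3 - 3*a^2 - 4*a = (a)*(a^2 - 3*a - 4) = a*(a + 1)*(a - 4)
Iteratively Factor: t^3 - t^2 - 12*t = (t + 3)*(t^2 - 4*t) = t*(t + 3)*(t - 4)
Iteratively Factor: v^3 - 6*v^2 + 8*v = (v - 2)*(v^2 - 4*v) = (v - 4)*(v - 2)*(v)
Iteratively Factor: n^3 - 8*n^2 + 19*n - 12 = (n - 3)*(n^2 - 5*n + 4) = (n - 3)*(n - 1)*(n - 4)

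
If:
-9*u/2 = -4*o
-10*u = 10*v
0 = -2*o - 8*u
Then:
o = 0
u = 0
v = 0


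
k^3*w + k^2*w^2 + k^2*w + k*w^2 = k*(k + w)*(k*w + w)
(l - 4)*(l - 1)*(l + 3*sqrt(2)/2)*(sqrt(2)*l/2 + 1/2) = sqrt(2)*l^4/2 - 5*sqrt(2)*l^3/2 + 2*l^3 - 10*l^2 + 11*sqrt(2)*l^2/4 - 15*sqrt(2)*l/4 + 8*l + 3*sqrt(2)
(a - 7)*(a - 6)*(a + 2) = a^3 - 11*a^2 + 16*a + 84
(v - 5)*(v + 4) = v^2 - v - 20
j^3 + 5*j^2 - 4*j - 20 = (j - 2)*(j + 2)*(j + 5)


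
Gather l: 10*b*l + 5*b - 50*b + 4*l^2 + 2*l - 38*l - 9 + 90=-45*b + 4*l^2 + l*(10*b - 36) + 81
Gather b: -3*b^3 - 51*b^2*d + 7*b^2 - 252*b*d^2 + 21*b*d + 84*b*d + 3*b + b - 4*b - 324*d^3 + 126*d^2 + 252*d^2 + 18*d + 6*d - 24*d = -3*b^3 + b^2*(7 - 51*d) + b*(-252*d^2 + 105*d) - 324*d^3 + 378*d^2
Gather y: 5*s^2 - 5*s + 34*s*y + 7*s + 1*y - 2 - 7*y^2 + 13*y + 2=5*s^2 + 2*s - 7*y^2 + y*(34*s + 14)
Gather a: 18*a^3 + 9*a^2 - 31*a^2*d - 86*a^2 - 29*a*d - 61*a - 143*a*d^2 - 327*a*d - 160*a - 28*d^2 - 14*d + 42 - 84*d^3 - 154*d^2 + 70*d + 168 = 18*a^3 + a^2*(-31*d - 77) + a*(-143*d^2 - 356*d - 221) - 84*d^3 - 182*d^2 + 56*d + 210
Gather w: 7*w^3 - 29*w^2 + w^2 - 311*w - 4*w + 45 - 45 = 7*w^3 - 28*w^2 - 315*w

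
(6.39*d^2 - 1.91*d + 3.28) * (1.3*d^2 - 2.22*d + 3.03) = 8.307*d^4 - 16.6688*d^3 + 27.8659*d^2 - 13.0689*d + 9.9384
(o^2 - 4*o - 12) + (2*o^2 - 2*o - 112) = 3*o^2 - 6*o - 124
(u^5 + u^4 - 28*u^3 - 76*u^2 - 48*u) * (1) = u^5 + u^4 - 28*u^3 - 76*u^2 - 48*u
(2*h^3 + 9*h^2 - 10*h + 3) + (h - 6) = 2*h^3 + 9*h^2 - 9*h - 3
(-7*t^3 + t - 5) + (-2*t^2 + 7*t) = -7*t^3 - 2*t^2 + 8*t - 5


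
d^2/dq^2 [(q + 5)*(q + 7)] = 2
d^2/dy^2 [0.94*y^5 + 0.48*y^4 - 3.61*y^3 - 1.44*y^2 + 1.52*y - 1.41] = 18.8*y^3 + 5.76*y^2 - 21.66*y - 2.88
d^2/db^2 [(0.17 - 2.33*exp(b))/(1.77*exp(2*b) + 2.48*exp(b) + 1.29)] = (-7.299657*exp(4*b) + 12.35814*exp(3*b) + 34.15923*exp(2*b) + 6.94706*exp(b) - 4.421217)*exp(b)/(5.545233*exp(6*b) + 23.308776*exp(5*b) + 44.782947*exp(4*b) + 49.228496*exp(3*b) + 32.638419*exp(2*b) + 12.380904*exp(b) + 2.146689)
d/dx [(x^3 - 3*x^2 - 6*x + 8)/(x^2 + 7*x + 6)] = (x^4 + 14*x^3 + 3*x^2 - 52*x - 92)/(x^4 + 14*x^3 + 61*x^2 + 84*x + 36)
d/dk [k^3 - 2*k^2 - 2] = k*(3*k - 4)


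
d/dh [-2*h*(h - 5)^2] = 2*(5 - 3*h)*(h - 5)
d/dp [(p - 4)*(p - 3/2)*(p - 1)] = 3*p^2 - 13*p + 23/2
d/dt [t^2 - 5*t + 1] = 2*t - 5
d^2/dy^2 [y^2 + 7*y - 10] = 2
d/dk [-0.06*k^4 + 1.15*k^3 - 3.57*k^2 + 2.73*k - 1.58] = -0.24*k^3 + 3.45*k^2 - 7.14*k + 2.73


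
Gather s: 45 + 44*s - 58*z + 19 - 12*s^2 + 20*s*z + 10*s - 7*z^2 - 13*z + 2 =-12*s^2 + s*(20*z + 54) - 7*z^2 - 71*z + 66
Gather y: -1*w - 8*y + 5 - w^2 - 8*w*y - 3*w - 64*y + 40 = -w^2 - 4*w + y*(-8*w - 72) + 45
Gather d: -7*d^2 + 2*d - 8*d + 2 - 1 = -7*d^2 - 6*d + 1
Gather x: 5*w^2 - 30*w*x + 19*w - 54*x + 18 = 5*w^2 + 19*w + x*(-30*w - 54) + 18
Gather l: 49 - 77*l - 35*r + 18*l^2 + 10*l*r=18*l^2 + l*(10*r - 77) - 35*r + 49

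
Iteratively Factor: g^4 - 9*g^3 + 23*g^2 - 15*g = (g - 5)*(g^3 - 4*g^2 + 3*g) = g*(g - 5)*(g^2 - 4*g + 3) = g*(g - 5)*(g - 1)*(g - 3)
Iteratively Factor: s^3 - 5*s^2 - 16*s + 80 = (s - 4)*(s^2 - s - 20) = (s - 5)*(s - 4)*(s + 4)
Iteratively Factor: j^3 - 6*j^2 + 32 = (j + 2)*(j^2 - 8*j + 16) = (j - 4)*(j + 2)*(j - 4)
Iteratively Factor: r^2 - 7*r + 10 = (r - 2)*(r - 5)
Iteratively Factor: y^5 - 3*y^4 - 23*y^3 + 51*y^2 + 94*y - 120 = (y - 1)*(y^4 - 2*y^3 - 25*y^2 + 26*y + 120) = (y - 1)*(y + 2)*(y^3 - 4*y^2 - 17*y + 60) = (y - 1)*(y + 2)*(y + 4)*(y^2 - 8*y + 15) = (y - 3)*(y - 1)*(y + 2)*(y + 4)*(y - 5)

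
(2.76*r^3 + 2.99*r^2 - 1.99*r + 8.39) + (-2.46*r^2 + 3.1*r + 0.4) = 2.76*r^3 + 0.53*r^2 + 1.11*r + 8.79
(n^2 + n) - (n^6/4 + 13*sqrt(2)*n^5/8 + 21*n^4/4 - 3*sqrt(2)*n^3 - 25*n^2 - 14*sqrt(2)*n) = -n^6/4 - 13*sqrt(2)*n^5/8 - 21*n^4/4 + 3*sqrt(2)*n^3 + 26*n^2 + n + 14*sqrt(2)*n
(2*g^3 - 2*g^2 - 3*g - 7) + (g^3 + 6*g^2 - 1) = 3*g^3 + 4*g^2 - 3*g - 8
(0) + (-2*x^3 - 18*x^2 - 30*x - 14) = -2*x^3 - 18*x^2 - 30*x - 14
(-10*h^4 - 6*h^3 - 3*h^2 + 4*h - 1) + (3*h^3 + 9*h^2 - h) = -10*h^4 - 3*h^3 + 6*h^2 + 3*h - 1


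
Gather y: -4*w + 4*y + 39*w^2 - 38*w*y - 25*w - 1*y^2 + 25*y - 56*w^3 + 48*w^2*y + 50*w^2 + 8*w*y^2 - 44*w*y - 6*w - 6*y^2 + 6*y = -56*w^3 + 89*w^2 - 35*w + y^2*(8*w - 7) + y*(48*w^2 - 82*w + 35)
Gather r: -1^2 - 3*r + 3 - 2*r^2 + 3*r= 2 - 2*r^2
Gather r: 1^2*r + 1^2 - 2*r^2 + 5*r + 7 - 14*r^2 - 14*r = -16*r^2 - 8*r + 8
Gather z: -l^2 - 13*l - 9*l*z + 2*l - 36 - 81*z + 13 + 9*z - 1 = -l^2 - 11*l + z*(-9*l - 72) - 24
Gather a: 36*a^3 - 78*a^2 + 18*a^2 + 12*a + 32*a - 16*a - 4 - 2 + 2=36*a^3 - 60*a^2 + 28*a - 4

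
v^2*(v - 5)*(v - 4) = v^4 - 9*v^3 + 20*v^2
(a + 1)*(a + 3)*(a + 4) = a^3 + 8*a^2 + 19*a + 12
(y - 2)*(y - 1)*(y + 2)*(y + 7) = y^4 + 6*y^3 - 11*y^2 - 24*y + 28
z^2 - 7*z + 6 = (z - 6)*(z - 1)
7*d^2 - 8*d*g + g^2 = (-7*d + g)*(-d + g)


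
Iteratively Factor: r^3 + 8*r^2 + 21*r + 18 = (r + 3)*(r^2 + 5*r + 6) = (r + 3)^2*(r + 2)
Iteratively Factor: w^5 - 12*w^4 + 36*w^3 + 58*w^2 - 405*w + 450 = (w + 3)*(w^4 - 15*w^3 + 81*w^2 - 185*w + 150) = (w - 2)*(w + 3)*(w^3 - 13*w^2 + 55*w - 75) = (w - 5)*(w - 2)*(w + 3)*(w^2 - 8*w + 15) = (w - 5)*(w - 3)*(w - 2)*(w + 3)*(w - 5)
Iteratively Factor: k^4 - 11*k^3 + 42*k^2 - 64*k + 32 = (k - 4)*(k^3 - 7*k^2 + 14*k - 8) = (k - 4)^2*(k^2 - 3*k + 2) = (k - 4)^2*(k - 2)*(k - 1)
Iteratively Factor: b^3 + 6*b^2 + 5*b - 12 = (b - 1)*(b^2 + 7*b + 12) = (b - 1)*(b + 4)*(b + 3)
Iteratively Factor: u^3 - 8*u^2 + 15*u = (u)*(u^2 - 8*u + 15) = u*(u - 3)*(u - 5)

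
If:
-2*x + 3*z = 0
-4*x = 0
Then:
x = 0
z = 0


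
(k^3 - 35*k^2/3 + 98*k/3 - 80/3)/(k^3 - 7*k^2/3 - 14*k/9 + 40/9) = 3*(k - 8)/(3*k + 4)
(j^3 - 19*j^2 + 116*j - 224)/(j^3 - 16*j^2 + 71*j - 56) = (j - 4)/(j - 1)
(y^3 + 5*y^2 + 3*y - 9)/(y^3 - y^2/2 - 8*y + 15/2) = 2*(y + 3)/(2*y - 5)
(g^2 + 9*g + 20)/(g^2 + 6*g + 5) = (g + 4)/(g + 1)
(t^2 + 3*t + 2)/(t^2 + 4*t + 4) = (t + 1)/(t + 2)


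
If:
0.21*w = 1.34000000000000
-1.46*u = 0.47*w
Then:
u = -2.05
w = 6.38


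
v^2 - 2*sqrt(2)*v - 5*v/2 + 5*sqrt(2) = (v - 5/2)*(v - 2*sqrt(2))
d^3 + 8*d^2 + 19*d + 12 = (d + 1)*(d + 3)*(d + 4)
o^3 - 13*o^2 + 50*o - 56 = (o - 7)*(o - 4)*(o - 2)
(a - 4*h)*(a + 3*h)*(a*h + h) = a^3*h - a^2*h^2 + a^2*h - 12*a*h^3 - a*h^2 - 12*h^3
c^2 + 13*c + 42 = (c + 6)*(c + 7)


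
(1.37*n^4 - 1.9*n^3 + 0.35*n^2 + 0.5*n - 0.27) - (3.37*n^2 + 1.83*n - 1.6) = 1.37*n^4 - 1.9*n^3 - 3.02*n^2 - 1.33*n + 1.33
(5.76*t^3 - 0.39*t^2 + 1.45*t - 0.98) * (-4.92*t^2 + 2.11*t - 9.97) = -28.3392*t^5 + 14.0724*t^4 - 65.3841*t^3 + 11.7694*t^2 - 16.5243*t + 9.7706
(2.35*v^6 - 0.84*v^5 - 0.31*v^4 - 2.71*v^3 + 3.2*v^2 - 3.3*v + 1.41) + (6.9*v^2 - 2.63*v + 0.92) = 2.35*v^6 - 0.84*v^5 - 0.31*v^4 - 2.71*v^3 + 10.1*v^2 - 5.93*v + 2.33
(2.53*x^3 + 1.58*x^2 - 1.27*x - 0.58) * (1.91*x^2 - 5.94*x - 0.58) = 4.8323*x^5 - 12.0104*x^4 - 13.2783*x^3 + 5.5196*x^2 + 4.1818*x + 0.3364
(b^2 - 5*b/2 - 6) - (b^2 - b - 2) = -3*b/2 - 4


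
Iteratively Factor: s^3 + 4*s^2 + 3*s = (s + 3)*(s^2 + s) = (s + 1)*(s + 3)*(s)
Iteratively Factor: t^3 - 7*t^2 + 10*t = (t - 2)*(t^2 - 5*t) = (t - 5)*(t - 2)*(t)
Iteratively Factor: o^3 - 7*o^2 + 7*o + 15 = (o + 1)*(o^2 - 8*o + 15) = (o - 5)*(o + 1)*(o - 3)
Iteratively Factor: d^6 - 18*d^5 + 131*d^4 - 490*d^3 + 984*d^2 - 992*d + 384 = (d - 1)*(d^5 - 17*d^4 + 114*d^3 - 376*d^2 + 608*d - 384) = (d - 4)*(d - 1)*(d^4 - 13*d^3 + 62*d^2 - 128*d + 96) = (d - 4)^2*(d - 1)*(d^3 - 9*d^2 + 26*d - 24) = (d - 4)^2*(d - 2)*(d - 1)*(d^2 - 7*d + 12) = (d - 4)^3*(d - 2)*(d - 1)*(d - 3)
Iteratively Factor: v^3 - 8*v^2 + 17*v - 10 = (v - 2)*(v^2 - 6*v + 5) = (v - 2)*(v - 1)*(v - 5)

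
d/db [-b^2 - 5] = -2*b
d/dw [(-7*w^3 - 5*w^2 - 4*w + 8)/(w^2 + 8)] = (-7*w^4 - 164*w^2 - 96*w - 32)/(w^4 + 16*w^2 + 64)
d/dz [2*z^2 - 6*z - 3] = 4*z - 6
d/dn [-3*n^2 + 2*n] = 2 - 6*n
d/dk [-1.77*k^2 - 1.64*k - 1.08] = -3.54*k - 1.64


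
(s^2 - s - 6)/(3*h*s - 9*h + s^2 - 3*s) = (s + 2)/(3*h + s)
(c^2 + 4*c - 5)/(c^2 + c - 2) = (c + 5)/(c + 2)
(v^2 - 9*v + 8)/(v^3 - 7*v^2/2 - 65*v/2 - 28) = 2*(v - 1)/(2*v^2 + 9*v + 7)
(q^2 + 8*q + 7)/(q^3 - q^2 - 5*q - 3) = (q + 7)/(q^2 - 2*q - 3)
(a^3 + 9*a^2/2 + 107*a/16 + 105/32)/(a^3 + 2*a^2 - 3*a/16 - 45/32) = (4*a + 7)/(4*a - 3)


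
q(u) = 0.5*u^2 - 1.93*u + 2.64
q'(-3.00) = -4.93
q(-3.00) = 12.93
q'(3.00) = 1.07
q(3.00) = 1.35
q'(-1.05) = -2.98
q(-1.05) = 5.22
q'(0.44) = -1.49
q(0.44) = 1.89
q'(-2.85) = -4.78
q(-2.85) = 12.20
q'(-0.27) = -2.20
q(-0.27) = 3.20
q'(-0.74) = -2.67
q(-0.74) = 4.34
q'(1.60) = -0.33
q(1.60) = 0.83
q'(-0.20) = -2.13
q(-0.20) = 3.05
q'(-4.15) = -6.08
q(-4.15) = 19.26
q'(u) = 1.0*u - 1.93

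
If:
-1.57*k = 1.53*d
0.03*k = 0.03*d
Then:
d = 0.00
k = 0.00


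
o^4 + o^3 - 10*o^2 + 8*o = o*(o - 2)*(o - 1)*(o + 4)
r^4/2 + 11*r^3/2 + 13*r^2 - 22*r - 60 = (r/2 + 1)*(r - 2)*(r + 5)*(r + 6)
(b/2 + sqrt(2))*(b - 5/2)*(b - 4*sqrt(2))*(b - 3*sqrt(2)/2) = b^4/2 - 7*sqrt(2)*b^3/4 - 5*b^3/4 - 5*b^2 + 35*sqrt(2)*b^2/8 + 25*b/2 + 12*sqrt(2)*b - 30*sqrt(2)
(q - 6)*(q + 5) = q^2 - q - 30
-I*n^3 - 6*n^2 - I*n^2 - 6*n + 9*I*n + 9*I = (n - 3*I)^2*(-I*n - I)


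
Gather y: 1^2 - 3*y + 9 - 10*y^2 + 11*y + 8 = -10*y^2 + 8*y + 18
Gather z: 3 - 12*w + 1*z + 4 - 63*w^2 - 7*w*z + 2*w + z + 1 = -63*w^2 - 10*w + z*(2 - 7*w) + 8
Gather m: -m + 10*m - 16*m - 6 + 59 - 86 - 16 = -7*m - 49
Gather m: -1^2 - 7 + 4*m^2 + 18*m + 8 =4*m^2 + 18*m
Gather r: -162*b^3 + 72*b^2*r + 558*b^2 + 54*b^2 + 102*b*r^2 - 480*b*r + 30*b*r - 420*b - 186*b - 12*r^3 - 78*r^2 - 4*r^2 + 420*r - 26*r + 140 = -162*b^3 + 612*b^2 - 606*b - 12*r^3 + r^2*(102*b - 82) + r*(72*b^2 - 450*b + 394) + 140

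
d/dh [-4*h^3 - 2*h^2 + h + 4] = -12*h^2 - 4*h + 1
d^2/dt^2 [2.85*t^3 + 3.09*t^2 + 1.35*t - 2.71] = 17.1*t + 6.18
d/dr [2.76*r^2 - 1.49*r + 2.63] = 5.52*r - 1.49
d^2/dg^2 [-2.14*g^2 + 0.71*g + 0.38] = -4.28000000000000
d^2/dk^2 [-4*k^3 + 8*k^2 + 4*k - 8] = 16 - 24*k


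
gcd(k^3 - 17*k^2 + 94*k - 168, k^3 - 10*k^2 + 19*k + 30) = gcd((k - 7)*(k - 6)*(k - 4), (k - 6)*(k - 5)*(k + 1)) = k - 6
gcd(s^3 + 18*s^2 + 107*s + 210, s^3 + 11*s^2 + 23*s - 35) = s^2 + 12*s + 35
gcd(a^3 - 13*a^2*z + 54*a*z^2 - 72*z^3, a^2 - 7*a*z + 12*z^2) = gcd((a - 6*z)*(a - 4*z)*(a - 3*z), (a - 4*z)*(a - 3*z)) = a^2 - 7*a*z + 12*z^2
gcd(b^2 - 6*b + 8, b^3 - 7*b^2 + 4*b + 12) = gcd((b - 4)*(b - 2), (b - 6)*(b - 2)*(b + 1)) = b - 2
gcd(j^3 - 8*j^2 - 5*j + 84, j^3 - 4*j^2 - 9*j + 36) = j^2 - j - 12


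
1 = 1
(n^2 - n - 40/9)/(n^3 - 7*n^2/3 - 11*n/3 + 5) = (n - 8/3)/(n^2 - 4*n + 3)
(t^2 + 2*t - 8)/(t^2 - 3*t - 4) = (-t^2 - 2*t + 8)/(-t^2 + 3*t + 4)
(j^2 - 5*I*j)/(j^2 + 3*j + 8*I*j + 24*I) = j*(j - 5*I)/(j^2 + j*(3 + 8*I) + 24*I)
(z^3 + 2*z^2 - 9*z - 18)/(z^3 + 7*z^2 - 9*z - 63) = (z + 2)/(z + 7)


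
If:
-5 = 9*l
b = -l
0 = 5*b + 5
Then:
No Solution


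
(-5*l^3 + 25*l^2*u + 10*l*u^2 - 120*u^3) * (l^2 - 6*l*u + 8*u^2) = -5*l^5 + 55*l^4*u - 180*l^3*u^2 + 20*l^2*u^3 + 800*l*u^4 - 960*u^5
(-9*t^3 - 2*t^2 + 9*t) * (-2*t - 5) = 18*t^4 + 49*t^3 - 8*t^2 - 45*t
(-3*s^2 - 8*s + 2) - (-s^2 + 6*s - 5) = -2*s^2 - 14*s + 7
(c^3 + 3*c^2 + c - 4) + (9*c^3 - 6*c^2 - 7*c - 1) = 10*c^3 - 3*c^2 - 6*c - 5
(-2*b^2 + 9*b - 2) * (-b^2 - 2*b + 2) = 2*b^4 - 5*b^3 - 20*b^2 + 22*b - 4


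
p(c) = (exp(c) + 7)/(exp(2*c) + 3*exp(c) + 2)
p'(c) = (exp(c) + 7)*(-2*exp(2*c) - 3*exp(c))/(exp(2*c) + 3*exp(c) + 2)^2 + exp(c)/(exp(2*c) + 3*exp(c) + 2) = (-(exp(c) + 7)*(2*exp(c) + 3) + exp(2*c) + 3*exp(c) + 2)*exp(c)/(exp(2*c) + 3*exp(c) + 2)^2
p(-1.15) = 2.40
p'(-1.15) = -0.80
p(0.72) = 0.73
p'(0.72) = -0.70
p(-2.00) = 2.94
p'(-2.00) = -0.48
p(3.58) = 0.03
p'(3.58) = -0.03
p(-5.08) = 3.47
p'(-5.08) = -0.03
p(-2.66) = 3.19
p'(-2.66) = -0.28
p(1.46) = 0.34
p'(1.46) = -0.38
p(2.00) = 0.18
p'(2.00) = -0.21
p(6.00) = 0.00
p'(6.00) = 0.00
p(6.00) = 0.00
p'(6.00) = 0.00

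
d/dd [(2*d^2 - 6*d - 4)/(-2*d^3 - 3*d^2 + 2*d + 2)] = 2*(2*d^4 - 12*d^3 - 19*d^2 - 8*d - 2)/(4*d^6 + 12*d^5 + d^4 - 20*d^3 - 8*d^2 + 8*d + 4)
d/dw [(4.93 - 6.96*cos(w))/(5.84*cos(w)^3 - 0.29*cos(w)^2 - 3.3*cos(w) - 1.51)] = (-81.2928*cos(w)^3 + 88.392*cos(w)^2 - 2.8594*cos(w) - 26.7786)*sin(w)/(34.1056*cos(w)^6 - 3.3872*cos(w)^5 - 38.4599*cos(w)^4 - 15.7228*cos(w)^3 + 11.7658*cos(w)^2 + 9.966*cos(w) + 2.2801)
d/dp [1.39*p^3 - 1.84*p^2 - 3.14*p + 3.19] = 4.17*p^2 - 3.68*p - 3.14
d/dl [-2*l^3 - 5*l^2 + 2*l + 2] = -6*l^2 - 10*l + 2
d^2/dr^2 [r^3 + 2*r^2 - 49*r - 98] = 6*r + 4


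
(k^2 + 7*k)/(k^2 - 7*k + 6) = k*(k + 7)/(k^2 - 7*k + 6)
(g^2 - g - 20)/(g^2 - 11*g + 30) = (g + 4)/(g - 6)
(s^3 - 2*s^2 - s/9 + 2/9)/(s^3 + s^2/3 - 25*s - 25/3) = (3*s^2 - 7*s + 2)/(3*(s^2 - 25))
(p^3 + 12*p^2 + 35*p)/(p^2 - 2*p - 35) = p*(p + 7)/(p - 7)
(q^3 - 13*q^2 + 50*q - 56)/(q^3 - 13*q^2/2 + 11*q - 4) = 2*(q - 7)/(2*q - 1)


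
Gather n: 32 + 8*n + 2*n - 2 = 10*n + 30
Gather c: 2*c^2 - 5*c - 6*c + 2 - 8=2*c^2 - 11*c - 6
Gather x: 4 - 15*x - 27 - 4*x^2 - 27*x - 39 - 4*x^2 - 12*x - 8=-8*x^2 - 54*x - 70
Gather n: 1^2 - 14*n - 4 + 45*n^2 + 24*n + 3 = 45*n^2 + 10*n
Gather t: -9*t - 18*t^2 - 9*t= -18*t^2 - 18*t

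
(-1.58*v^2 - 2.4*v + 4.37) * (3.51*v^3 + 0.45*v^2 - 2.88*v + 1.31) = -5.5458*v^5 - 9.135*v^4 + 18.8091*v^3 + 6.8087*v^2 - 15.7296*v + 5.7247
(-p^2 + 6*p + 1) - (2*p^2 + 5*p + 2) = -3*p^2 + p - 1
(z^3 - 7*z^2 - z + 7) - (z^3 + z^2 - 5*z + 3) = -8*z^2 + 4*z + 4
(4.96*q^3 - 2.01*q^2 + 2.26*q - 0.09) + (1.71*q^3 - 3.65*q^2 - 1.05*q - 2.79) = 6.67*q^3 - 5.66*q^2 + 1.21*q - 2.88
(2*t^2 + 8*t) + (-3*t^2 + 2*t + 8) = -t^2 + 10*t + 8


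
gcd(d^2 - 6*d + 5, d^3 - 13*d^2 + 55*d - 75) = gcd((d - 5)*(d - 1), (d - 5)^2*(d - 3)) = d - 5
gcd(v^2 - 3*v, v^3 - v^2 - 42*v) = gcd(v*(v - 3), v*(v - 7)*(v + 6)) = v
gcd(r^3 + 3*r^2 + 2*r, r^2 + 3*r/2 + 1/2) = r + 1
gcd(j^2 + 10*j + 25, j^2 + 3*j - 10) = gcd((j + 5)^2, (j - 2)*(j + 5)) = j + 5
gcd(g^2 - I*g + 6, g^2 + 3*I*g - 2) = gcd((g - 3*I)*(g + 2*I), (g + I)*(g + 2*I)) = g + 2*I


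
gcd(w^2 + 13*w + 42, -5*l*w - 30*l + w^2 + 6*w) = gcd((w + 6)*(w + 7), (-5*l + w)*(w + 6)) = w + 6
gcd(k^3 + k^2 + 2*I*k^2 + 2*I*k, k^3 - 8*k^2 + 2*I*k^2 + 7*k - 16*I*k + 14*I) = k + 2*I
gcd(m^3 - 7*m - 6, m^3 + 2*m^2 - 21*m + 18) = m - 3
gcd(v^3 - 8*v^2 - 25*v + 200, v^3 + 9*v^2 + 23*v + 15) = v + 5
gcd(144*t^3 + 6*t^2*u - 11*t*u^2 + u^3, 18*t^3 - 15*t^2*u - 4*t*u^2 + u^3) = 18*t^2 + 3*t*u - u^2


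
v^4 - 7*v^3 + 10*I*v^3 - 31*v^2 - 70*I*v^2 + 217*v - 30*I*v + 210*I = (v - 7)*(v + 2*I)*(v + 3*I)*(v + 5*I)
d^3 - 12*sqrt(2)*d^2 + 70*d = d*(d - 7*sqrt(2))*(d - 5*sqrt(2))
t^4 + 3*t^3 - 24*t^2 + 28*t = t*(t - 2)^2*(t + 7)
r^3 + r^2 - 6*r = r*(r - 2)*(r + 3)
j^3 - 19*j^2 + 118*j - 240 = (j - 8)*(j - 6)*(j - 5)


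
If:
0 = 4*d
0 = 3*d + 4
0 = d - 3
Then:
No Solution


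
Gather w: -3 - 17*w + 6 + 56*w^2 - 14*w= 56*w^2 - 31*w + 3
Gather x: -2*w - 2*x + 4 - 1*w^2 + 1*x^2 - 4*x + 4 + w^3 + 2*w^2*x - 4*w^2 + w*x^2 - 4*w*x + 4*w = w^3 - 5*w^2 + 2*w + x^2*(w + 1) + x*(2*w^2 - 4*w - 6) + 8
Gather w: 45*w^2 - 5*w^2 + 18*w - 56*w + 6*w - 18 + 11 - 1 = 40*w^2 - 32*w - 8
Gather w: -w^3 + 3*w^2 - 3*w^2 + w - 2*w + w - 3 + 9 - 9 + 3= -w^3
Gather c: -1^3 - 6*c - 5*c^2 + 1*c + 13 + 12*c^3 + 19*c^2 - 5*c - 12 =12*c^3 + 14*c^2 - 10*c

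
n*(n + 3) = n^2 + 3*n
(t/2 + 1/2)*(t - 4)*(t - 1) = t^3/2 - 2*t^2 - t/2 + 2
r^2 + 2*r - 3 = (r - 1)*(r + 3)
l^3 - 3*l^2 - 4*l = l*(l - 4)*(l + 1)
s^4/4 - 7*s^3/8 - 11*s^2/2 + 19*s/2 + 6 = (s/4 + 1)*(s - 6)*(s - 2)*(s + 1/2)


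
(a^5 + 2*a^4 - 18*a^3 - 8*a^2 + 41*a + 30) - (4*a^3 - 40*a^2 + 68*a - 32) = a^5 + 2*a^4 - 22*a^3 + 32*a^2 - 27*a + 62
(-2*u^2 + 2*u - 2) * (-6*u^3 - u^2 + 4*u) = 12*u^5 - 10*u^4 + 2*u^3 + 10*u^2 - 8*u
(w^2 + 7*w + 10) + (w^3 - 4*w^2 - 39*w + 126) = w^3 - 3*w^2 - 32*w + 136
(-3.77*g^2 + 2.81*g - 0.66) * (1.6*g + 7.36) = -6.032*g^3 - 23.2512*g^2 + 19.6256*g - 4.8576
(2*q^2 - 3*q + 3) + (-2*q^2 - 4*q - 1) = 2 - 7*q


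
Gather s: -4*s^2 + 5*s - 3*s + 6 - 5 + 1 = -4*s^2 + 2*s + 2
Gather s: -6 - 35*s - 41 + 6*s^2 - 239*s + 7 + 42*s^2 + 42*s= 48*s^2 - 232*s - 40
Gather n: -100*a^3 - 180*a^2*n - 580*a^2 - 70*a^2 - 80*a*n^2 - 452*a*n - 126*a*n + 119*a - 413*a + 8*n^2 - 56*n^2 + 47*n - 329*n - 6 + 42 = -100*a^3 - 650*a^2 - 294*a + n^2*(-80*a - 48) + n*(-180*a^2 - 578*a - 282) + 36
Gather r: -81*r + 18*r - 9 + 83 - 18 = 56 - 63*r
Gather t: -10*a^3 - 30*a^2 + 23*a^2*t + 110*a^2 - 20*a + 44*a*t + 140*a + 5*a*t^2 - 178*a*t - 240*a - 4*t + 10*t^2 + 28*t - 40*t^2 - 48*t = -10*a^3 + 80*a^2 - 120*a + t^2*(5*a - 30) + t*(23*a^2 - 134*a - 24)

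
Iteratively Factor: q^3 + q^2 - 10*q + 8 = (q - 2)*(q^2 + 3*q - 4) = (q - 2)*(q + 4)*(q - 1)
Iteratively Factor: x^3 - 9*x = (x - 3)*(x^2 + 3*x) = x*(x - 3)*(x + 3)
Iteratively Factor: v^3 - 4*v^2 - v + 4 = (v - 4)*(v^2 - 1) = (v - 4)*(v + 1)*(v - 1)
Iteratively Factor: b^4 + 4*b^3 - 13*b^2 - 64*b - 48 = (b - 4)*(b^3 + 8*b^2 + 19*b + 12) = (b - 4)*(b + 4)*(b^2 + 4*b + 3) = (b - 4)*(b + 3)*(b + 4)*(b + 1)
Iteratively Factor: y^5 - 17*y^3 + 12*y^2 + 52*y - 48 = (y + 2)*(y^4 - 2*y^3 - 13*y^2 + 38*y - 24) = (y - 2)*(y + 2)*(y^3 - 13*y + 12) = (y - 2)*(y + 2)*(y + 4)*(y^2 - 4*y + 3) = (y - 2)*(y - 1)*(y + 2)*(y + 4)*(y - 3)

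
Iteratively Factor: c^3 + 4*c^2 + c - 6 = (c + 3)*(c^2 + c - 2) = (c - 1)*(c + 3)*(c + 2)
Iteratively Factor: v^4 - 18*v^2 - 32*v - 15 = (v + 1)*(v^3 - v^2 - 17*v - 15) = (v + 1)*(v + 3)*(v^2 - 4*v - 5) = (v - 5)*(v + 1)*(v + 3)*(v + 1)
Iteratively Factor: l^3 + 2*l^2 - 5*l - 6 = (l + 3)*(l^2 - l - 2) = (l + 1)*(l + 3)*(l - 2)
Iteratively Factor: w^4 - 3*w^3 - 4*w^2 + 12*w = (w)*(w^3 - 3*w^2 - 4*w + 12) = w*(w - 2)*(w^2 - w - 6) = w*(w - 2)*(w + 2)*(w - 3)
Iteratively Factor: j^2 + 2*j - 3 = (j - 1)*(j + 3)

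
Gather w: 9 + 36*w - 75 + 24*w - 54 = 60*w - 120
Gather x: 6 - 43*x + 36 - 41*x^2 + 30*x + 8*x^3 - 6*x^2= 8*x^3 - 47*x^2 - 13*x + 42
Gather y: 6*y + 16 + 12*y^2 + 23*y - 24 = 12*y^2 + 29*y - 8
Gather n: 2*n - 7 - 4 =2*n - 11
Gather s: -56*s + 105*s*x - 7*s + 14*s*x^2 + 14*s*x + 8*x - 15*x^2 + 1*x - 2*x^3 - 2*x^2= s*(14*x^2 + 119*x - 63) - 2*x^3 - 17*x^2 + 9*x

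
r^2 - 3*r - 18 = (r - 6)*(r + 3)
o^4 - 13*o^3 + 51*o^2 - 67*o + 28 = (o - 7)*(o - 4)*(o - 1)^2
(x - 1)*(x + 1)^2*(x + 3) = x^4 + 4*x^3 + 2*x^2 - 4*x - 3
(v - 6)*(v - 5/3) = v^2 - 23*v/3 + 10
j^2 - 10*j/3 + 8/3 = (j - 2)*(j - 4/3)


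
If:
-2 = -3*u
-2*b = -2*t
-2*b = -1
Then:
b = 1/2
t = 1/2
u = 2/3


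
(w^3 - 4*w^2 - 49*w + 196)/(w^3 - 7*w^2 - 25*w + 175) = (w^2 + 3*w - 28)/(w^2 - 25)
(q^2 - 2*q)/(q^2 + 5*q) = (q - 2)/(q + 5)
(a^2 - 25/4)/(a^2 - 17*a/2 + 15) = (a + 5/2)/(a - 6)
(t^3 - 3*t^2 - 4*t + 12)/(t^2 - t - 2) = (t^2 - t - 6)/(t + 1)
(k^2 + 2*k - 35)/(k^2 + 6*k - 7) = (k - 5)/(k - 1)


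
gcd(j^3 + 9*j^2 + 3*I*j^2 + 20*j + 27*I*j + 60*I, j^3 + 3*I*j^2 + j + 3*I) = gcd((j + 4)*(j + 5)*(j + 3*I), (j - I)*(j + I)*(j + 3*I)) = j + 3*I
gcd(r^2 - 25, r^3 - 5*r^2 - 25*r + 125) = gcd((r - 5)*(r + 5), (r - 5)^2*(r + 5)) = r^2 - 25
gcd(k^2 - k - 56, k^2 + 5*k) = 1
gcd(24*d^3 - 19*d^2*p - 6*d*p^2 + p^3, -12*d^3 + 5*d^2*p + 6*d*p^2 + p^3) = -3*d^2 + 2*d*p + p^2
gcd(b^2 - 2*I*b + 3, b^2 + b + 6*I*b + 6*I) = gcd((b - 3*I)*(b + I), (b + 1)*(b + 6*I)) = 1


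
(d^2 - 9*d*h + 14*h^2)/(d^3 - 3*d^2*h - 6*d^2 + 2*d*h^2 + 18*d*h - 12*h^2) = (d - 7*h)/(d^2 - d*h - 6*d + 6*h)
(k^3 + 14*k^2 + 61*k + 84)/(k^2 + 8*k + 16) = (k^2 + 10*k + 21)/(k + 4)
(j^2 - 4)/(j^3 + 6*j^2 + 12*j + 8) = (j - 2)/(j^2 + 4*j + 4)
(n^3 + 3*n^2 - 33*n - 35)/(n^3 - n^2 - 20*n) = (n^2 + 8*n + 7)/(n*(n + 4))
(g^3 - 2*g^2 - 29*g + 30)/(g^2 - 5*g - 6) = (g^2 + 4*g - 5)/(g + 1)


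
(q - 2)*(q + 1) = q^2 - q - 2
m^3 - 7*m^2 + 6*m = m*(m - 6)*(m - 1)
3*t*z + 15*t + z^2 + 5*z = (3*t + z)*(z + 5)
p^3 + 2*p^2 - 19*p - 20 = (p - 4)*(p + 1)*(p + 5)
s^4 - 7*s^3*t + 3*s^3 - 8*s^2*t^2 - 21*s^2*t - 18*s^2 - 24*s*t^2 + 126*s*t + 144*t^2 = (s - 3)*(s + 6)*(s - 8*t)*(s + t)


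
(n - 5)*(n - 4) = n^2 - 9*n + 20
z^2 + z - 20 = (z - 4)*(z + 5)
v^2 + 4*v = v*(v + 4)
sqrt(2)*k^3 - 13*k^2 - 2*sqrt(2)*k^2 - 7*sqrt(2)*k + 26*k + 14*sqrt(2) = (k - 2)*(k - 7*sqrt(2))*(sqrt(2)*k + 1)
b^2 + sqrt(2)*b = b*(b + sqrt(2))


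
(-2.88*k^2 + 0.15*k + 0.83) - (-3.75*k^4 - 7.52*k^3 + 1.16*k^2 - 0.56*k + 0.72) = 3.75*k^4 + 7.52*k^3 - 4.04*k^2 + 0.71*k + 0.11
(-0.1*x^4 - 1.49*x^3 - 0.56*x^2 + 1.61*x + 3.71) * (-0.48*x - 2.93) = 0.048*x^5 + 1.0082*x^4 + 4.6345*x^3 + 0.868*x^2 - 6.4981*x - 10.8703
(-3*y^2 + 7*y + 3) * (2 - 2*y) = 6*y^3 - 20*y^2 + 8*y + 6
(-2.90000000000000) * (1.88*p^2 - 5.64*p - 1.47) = -5.452*p^2 + 16.356*p + 4.263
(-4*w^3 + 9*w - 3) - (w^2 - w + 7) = -4*w^3 - w^2 + 10*w - 10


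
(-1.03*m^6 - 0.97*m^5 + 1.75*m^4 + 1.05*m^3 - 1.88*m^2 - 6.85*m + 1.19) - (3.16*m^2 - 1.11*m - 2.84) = -1.03*m^6 - 0.97*m^5 + 1.75*m^4 + 1.05*m^3 - 5.04*m^2 - 5.74*m + 4.03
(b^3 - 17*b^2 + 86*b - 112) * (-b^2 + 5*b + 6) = -b^5 + 22*b^4 - 165*b^3 + 440*b^2 - 44*b - 672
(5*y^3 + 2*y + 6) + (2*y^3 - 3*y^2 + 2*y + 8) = 7*y^3 - 3*y^2 + 4*y + 14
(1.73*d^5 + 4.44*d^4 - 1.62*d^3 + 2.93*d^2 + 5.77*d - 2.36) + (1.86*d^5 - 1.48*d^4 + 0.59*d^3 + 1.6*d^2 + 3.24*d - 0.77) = 3.59*d^5 + 2.96*d^4 - 1.03*d^3 + 4.53*d^2 + 9.01*d - 3.13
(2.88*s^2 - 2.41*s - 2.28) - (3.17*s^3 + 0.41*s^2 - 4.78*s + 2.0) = -3.17*s^3 + 2.47*s^2 + 2.37*s - 4.28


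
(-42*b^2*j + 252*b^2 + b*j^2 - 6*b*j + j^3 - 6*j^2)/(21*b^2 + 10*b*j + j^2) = (-6*b*j + 36*b + j^2 - 6*j)/(3*b + j)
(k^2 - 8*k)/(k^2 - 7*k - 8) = k/(k + 1)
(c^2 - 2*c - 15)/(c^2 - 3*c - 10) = (c + 3)/(c + 2)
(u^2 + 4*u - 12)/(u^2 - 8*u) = (u^2 + 4*u - 12)/(u*(u - 8))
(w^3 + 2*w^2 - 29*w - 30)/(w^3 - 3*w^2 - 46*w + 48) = (w^2 - 4*w - 5)/(w^2 - 9*w + 8)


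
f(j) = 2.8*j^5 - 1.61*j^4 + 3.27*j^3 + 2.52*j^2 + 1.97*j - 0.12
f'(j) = 14.0*j^4 - 6.44*j^3 + 9.81*j^2 + 5.04*j + 1.97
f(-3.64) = -2203.47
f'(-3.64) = 2881.92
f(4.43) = 4499.52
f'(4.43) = 5048.85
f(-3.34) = -1464.62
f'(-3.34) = 2076.79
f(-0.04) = -0.19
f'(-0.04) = 1.78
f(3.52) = 1446.60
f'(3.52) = 2009.69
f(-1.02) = -7.81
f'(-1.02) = 29.02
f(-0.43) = -0.86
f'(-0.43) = 2.61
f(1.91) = 85.37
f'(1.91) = 188.83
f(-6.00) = -24486.90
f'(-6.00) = 19859.93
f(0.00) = -0.12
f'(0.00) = 1.97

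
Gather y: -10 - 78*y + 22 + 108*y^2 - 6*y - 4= 108*y^2 - 84*y + 8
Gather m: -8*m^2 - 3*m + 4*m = -8*m^2 + m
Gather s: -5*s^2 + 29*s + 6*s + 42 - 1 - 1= -5*s^2 + 35*s + 40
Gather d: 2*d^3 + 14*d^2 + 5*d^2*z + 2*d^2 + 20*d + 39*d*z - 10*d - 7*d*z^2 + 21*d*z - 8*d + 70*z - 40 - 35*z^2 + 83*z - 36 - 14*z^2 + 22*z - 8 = 2*d^3 + d^2*(5*z + 16) + d*(-7*z^2 + 60*z + 2) - 49*z^2 + 175*z - 84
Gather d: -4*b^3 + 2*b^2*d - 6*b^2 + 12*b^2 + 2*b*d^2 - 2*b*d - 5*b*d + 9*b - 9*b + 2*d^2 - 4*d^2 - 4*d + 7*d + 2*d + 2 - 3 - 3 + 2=-4*b^3 + 6*b^2 + d^2*(2*b - 2) + d*(2*b^2 - 7*b + 5) - 2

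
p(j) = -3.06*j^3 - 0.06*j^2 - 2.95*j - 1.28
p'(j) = -9.18*j^2 - 0.12*j - 2.95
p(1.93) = -29.20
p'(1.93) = -37.38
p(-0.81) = 2.70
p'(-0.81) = -8.88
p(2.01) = -32.30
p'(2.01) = -40.28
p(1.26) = -11.21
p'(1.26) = -17.68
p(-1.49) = 13.10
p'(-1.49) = -23.15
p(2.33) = -47.19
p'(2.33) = -53.07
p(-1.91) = 25.46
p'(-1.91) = -36.21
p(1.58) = -18.16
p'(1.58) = -26.06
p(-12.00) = 5313.16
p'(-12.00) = -1323.43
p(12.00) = -5333.00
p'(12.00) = -1326.31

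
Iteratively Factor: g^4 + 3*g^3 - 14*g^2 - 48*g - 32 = (g + 2)*(g^3 + g^2 - 16*g - 16) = (g + 1)*(g + 2)*(g^2 - 16) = (g + 1)*(g + 2)*(g + 4)*(g - 4)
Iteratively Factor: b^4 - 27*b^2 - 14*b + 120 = (b + 3)*(b^3 - 3*b^2 - 18*b + 40) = (b - 5)*(b + 3)*(b^2 + 2*b - 8) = (b - 5)*(b + 3)*(b + 4)*(b - 2)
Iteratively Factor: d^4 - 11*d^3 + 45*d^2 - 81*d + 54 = (d - 3)*(d^3 - 8*d^2 + 21*d - 18) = (d - 3)*(d - 2)*(d^2 - 6*d + 9) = (d - 3)^2*(d - 2)*(d - 3)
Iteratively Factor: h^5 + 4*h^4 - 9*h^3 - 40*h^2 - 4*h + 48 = (h - 3)*(h^4 + 7*h^3 + 12*h^2 - 4*h - 16) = (h - 3)*(h - 1)*(h^3 + 8*h^2 + 20*h + 16) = (h - 3)*(h - 1)*(h + 4)*(h^2 + 4*h + 4) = (h - 3)*(h - 1)*(h + 2)*(h + 4)*(h + 2)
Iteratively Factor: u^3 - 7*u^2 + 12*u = (u - 4)*(u^2 - 3*u) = (u - 4)*(u - 3)*(u)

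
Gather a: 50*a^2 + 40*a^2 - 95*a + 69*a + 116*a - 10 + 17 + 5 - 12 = 90*a^2 + 90*a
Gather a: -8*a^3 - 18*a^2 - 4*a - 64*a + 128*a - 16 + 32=-8*a^3 - 18*a^2 + 60*a + 16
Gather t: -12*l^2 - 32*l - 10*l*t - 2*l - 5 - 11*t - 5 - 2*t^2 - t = -12*l^2 - 34*l - 2*t^2 + t*(-10*l - 12) - 10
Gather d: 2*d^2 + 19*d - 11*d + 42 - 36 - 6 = 2*d^2 + 8*d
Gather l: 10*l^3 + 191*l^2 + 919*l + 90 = 10*l^3 + 191*l^2 + 919*l + 90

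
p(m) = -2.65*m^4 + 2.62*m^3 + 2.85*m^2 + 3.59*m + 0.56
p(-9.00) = -19097.53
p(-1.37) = -15.08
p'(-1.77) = 76.91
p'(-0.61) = 5.44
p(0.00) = 0.56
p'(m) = -10.6*m^3 + 7.86*m^2 + 5.7*m + 3.59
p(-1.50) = -20.67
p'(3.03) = -201.85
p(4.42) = -713.08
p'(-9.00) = 8316.35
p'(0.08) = 4.09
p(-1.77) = -37.40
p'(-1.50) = 48.50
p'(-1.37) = 37.79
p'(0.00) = 3.59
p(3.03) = -112.88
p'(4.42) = -732.98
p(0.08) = 0.87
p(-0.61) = -1.53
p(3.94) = -419.41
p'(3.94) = -500.26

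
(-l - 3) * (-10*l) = 10*l^2 + 30*l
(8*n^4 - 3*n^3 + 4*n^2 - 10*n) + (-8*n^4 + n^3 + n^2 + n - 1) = -2*n^3 + 5*n^2 - 9*n - 1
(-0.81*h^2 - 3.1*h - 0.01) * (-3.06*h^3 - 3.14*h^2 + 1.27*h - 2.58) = 2.4786*h^5 + 12.0294*h^4 + 8.7359*h^3 - 1.8158*h^2 + 7.9853*h + 0.0258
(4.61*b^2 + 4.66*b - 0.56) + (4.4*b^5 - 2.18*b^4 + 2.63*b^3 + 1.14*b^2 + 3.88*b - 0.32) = 4.4*b^5 - 2.18*b^4 + 2.63*b^3 + 5.75*b^2 + 8.54*b - 0.88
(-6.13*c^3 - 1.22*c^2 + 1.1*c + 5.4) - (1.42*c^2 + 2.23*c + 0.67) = -6.13*c^3 - 2.64*c^2 - 1.13*c + 4.73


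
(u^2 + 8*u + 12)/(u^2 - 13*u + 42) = (u^2 + 8*u + 12)/(u^2 - 13*u + 42)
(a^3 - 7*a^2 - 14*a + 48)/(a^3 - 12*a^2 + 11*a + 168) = (a - 2)/(a - 7)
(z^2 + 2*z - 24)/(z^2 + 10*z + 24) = (z - 4)/(z + 4)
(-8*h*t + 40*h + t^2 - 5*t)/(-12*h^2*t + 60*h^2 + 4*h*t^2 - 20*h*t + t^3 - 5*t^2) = (-8*h + t)/(-12*h^2 + 4*h*t + t^2)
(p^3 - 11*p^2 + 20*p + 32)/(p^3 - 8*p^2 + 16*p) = (p^2 - 7*p - 8)/(p*(p - 4))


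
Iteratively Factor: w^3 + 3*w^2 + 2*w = (w + 1)*(w^2 + 2*w) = (w + 1)*(w + 2)*(w)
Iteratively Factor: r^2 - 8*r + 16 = (r - 4)*(r - 4)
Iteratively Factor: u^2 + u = (u + 1)*(u)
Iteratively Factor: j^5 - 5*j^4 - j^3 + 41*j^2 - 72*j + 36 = (j - 1)*(j^4 - 4*j^3 - 5*j^2 + 36*j - 36) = (j - 3)*(j - 1)*(j^3 - j^2 - 8*j + 12) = (j - 3)*(j - 2)*(j - 1)*(j^2 + j - 6) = (j - 3)*(j - 2)*(j - 1)*(j + 3)*(j - 2)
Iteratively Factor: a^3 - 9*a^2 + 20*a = (a - 4)*(a^2 - 5*a) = (a - 5)*(a - 4)*(a)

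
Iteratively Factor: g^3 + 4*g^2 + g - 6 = (g - 1)*(g^2 + 5*g + 6) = (g - 1)*(g + 2)*(g + 3)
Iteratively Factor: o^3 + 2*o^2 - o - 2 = (o + 2)*(o^2 - 1) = (o - 1)*(o + 2)*(o + 1)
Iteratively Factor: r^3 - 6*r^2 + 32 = (r + 2)*(r^2 - 8*r + 16) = (r - 4)*(r + 2)*(r - 4)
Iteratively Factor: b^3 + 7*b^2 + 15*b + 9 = (b + 1)*(b^2 + 6*b + 9) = (b + 1)*(b + 3)*(b + 3)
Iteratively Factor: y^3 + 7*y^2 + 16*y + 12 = (y + 2)*(y^2 + 5*y + 6) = (y + 2)^2*(y + 3)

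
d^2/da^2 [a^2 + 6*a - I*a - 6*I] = 2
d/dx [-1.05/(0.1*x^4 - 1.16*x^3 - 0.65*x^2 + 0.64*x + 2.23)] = (0.42*x^3 - 3.654*x^2 - 1.365*x + 0.672)/(0.1*x^4 - 1.16*x^3 - 0.65*x^2 + 0.64*x + 2.23)^2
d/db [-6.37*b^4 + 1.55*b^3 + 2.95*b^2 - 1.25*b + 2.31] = -25.48*b^3 + 4.65*b^2 + 5.9*b - 1.25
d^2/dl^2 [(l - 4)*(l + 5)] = 2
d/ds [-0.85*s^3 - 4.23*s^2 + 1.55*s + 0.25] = -2.55*s^2 - 8.46*s + 1.55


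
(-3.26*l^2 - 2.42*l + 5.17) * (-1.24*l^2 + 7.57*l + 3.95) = 4.0424*l^4 - 21.6774*l^3 - 37.6072*l^2 + 29.5779*l + 20.4215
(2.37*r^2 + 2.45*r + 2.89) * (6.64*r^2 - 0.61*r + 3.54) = 15.7368*r^4 + 14.8223*r^3 + 26.0849*r^2 + 6.9101*r + 10.2306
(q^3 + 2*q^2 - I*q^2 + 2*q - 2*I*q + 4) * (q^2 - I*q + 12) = q^5 + 2*q^4 - 2*I*q^4 + 13*q^3 - 4*I*q^3 + 26*q^2 - 14*I*q^2 + 24*q - 28*I*q + 48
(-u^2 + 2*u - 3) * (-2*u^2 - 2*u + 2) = 2*u^4 - 2*u^3 + 10*u - 6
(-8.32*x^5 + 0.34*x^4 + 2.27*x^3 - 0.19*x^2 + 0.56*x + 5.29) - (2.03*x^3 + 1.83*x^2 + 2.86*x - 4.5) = -8.32*x^5 + 0.34*x^4 + 0.24*x^3 - 2.02*x^2 - 2.3*x + 9.79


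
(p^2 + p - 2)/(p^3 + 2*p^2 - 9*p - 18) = (p - 1)/(p^2 - 9)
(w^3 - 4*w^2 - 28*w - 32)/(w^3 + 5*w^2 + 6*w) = (w^2 - 6*w - 16)/(w*(w + 3))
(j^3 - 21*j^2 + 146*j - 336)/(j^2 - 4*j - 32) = (j^2 - 13*j + 42)/(j + 4)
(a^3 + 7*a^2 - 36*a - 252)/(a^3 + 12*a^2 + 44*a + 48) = (a^2 + a - 42)/(a^2 + 6*a + 8)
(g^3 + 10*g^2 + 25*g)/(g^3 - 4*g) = (g^2 + 10*g + 25)/(g^2 - 4)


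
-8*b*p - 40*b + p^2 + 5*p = (-8*b + p)*(p + 5)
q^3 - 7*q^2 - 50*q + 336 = (q - 8)*(q - 6)*(q + 7)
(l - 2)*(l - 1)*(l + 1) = l^3 - 2*l^2 - l + 2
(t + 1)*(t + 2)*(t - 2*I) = t^3 + 3*t^2 - 2*I*t^2 + 2*t - 6*I*t - 4*I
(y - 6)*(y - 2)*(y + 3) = y^3 - 5*y^2 - 12*y + 36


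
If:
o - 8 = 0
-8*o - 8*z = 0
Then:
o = 8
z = -8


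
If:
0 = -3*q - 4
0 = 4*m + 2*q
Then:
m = 2/3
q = -4/3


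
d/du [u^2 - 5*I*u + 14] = 2*u - 5*I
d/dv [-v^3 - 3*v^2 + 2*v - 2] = -3*v^2 - 6*v + 2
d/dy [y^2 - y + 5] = 2*y - 1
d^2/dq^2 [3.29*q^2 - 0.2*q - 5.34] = 6.58000000000000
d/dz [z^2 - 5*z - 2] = 2*z - 5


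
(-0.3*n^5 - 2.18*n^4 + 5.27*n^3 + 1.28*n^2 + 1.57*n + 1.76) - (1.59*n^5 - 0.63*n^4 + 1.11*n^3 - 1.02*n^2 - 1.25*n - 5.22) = -1.89*n^5 - 1.55*n^4 + 4.16*n^3 + 2.3*n^2 + 2.82*n + 6.98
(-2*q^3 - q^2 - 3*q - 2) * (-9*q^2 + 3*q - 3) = 18*q^5 + 3*q^4 + 30*q^3 + 12*q^2 + 3*q + 6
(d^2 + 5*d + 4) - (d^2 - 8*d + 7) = 13*d - 3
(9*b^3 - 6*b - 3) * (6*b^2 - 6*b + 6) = 54*b^5 - 54*b^4 + 18*b^3 + 18*b^2 - 18*b - 18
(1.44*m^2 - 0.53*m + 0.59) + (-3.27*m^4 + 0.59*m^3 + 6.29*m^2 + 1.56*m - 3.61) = -3.27*m^4 + 0.59*m^3 + 7.73*m^2 + 1.03*m - 3.02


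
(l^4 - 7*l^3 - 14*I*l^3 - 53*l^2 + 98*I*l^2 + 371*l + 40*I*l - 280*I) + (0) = l^4 - 7*l^3 - 14*I*l^3 - 53*l^2 + 98*I*l^2 + 371*l + 40*I*l - 280*I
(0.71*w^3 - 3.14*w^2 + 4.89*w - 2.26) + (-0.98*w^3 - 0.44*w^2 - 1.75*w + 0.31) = -0.27*w^3 - 3.58*w^2 + 3.14*w - 1.95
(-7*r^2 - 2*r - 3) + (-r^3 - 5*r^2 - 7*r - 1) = -r^3 - 12*r^2 - 9*r - 4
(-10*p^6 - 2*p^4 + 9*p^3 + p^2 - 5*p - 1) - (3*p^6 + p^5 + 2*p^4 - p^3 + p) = -13*p^6 - p^5 - 4*p^4 + 10*p^3 + p^2 - 6*p - 1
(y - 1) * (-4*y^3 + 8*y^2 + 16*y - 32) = -4*y^4 + 12*y^3 + 8*y^2 - 48*y + 32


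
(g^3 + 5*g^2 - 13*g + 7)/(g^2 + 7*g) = g - 2 + 1/g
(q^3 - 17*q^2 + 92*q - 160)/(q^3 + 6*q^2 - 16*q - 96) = (q^2 - 13*q + 40)/(q^2 + 10*q + 24)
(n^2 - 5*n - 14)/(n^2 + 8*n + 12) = (n - 7)/(n + 6)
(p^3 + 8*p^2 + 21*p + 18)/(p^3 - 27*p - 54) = (p + 2)/(p - 6)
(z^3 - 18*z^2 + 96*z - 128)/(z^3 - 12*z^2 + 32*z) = (z^2 - 10*z + 16)/(z*(z - 4))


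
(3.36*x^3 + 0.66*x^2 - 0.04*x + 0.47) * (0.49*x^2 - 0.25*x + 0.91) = 1.6464*x^5 - 0.5166*x^4 + 2.873*x^3 + 0.8409*x^2 - 0.1539*x + 0.4277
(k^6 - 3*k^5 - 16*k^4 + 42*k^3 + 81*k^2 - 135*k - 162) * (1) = k^6 - 3*k^5 - 16*k^4 + 42*k^3 + 81*k^2 - 135*k - 162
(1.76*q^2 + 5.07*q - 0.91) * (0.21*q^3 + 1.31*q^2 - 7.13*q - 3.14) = 0.3696*q^5 + 3.3703*q^4 - 6.0982*q^3 - 42.8676*q^2 - 9.4315*q + 2.8574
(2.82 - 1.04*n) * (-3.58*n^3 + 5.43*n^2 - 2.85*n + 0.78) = 3.7232*n^4 - 15.7428*n^3 + 18.2766*n^2 - 8.8482*n + 2.1996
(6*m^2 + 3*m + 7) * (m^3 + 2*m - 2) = 6*m^5 + 3*m^4 + 19*m^3 - 6*m^2 + 8*m - 14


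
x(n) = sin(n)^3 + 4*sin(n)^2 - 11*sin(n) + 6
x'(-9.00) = 12.56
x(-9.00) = 11.14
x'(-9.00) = 12.56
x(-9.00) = 11.14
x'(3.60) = 12.51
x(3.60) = 11.56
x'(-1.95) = 5.86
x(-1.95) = 18.87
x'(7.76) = -0.01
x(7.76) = 0.00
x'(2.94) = 9.09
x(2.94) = 3.97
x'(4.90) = -2.98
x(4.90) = 19.72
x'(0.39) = -6.96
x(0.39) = 2.45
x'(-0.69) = -11.47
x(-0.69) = 14.36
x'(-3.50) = 7.33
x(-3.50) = 2.68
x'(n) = 3*sin(n)^2*cos(n) + 8*sin(n)*cos(n) - 11*cos(n)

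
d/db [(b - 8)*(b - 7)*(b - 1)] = 3*b^2 - 32*b + 71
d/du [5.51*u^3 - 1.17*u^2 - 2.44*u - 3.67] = 16.53*u^2 - 2.34*u - 2.44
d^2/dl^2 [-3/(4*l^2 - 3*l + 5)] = 6*(16*l^2 - 12*l - (8*l - 3)^2 + 20)/(4*l^2 - 3*l + 5)^3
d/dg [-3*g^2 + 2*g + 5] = 2 - 6*g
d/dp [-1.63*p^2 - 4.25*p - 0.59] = -3.26*p - 4.25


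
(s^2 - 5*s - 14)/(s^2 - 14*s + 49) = (s + 2)/(s - 7)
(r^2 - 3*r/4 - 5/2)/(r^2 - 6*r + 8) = (r + 5/4)/(r - 4)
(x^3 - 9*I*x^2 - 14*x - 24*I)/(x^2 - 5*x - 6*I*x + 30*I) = (x^2 - 3*I*x + 4)/(x - 5)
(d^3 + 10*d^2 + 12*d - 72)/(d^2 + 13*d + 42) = (d^2 + 4*d - 12)/(d + 7)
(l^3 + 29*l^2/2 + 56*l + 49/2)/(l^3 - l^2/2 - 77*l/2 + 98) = (2*l^2 + 15*l + 7)/(2*l^2 - 15*l + 28)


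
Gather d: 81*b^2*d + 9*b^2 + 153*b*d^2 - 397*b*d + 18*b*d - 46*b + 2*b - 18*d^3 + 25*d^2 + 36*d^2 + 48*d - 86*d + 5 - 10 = 9*b^2 - 44*b - 18*d^3 + d^2*(153*b + 61) + d*(81*b^2 - 379*b - 38) - 5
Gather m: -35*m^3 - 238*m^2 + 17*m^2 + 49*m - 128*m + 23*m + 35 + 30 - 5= -35*m^3 - 221*m^2 - 56*m + 60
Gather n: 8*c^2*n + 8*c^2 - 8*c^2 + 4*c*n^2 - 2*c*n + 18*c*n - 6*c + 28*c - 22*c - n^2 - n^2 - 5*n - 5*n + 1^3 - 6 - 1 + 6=n^2*(4*c - 2) + n*(8*c^2 + 16*c - 10)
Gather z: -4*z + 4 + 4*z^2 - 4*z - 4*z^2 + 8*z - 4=0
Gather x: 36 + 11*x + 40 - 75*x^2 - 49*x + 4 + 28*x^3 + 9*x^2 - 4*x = 28*x^3 - 66*x^2 - 42*x + 80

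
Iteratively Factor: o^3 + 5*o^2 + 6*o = (o)*(o^2 + 5*o + 6) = o*(o + 2)*(o + 3)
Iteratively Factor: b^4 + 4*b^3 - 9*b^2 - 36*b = (b)*(b^3 + 4*b^2 - 9*b - 36) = b*(b + 3)*(b^2 + b - 12) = b*(b + 3)*(b + 4)*(b - 3)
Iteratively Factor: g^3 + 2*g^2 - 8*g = (g)*(g^2 + 2*g - 8) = g*(g + 4)*(g - 2)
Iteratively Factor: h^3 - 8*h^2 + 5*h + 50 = (h + 2)*(h^2 - 10*h + 25) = (h - 5)*(h + 2)*(h - 5)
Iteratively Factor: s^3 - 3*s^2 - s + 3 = (s + 1)*(s^2 - 4*s + 3) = (s - 1)*(s + 1)*(s - 3)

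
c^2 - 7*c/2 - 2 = (c - 4)*(c + 1/2)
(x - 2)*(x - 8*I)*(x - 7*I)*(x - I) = x^4 - 2*x^3 - 16*I*x^3 - 71*x^2 + 32*I*x^2 + 142*x + 56*I*x - 112*I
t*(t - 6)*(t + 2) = t^3 - 4*t^2 - 12*t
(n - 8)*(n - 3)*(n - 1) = n^3 - 12*n^2 + 35*n - 24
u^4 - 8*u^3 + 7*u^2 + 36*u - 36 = (u - 6)*(u - 3)*(u - 1)*(u + 2)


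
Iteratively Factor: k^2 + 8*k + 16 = (k + 4)*(k + 4)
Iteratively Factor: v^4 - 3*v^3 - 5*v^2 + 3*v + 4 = (v - 4)*(v^3 + v^2 - v - 1) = (v - 4)*(v - 1)*(v^2 + 2*v + 1) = (v - 4)*(v - 1)*(v + 1)*(v + 1)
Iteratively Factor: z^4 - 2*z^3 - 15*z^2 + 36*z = (z)*(z^3 - 2*z^2 - 15*z + 36) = z*(z - 3)*(z^2 + z - 12) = z*(z - 3)*(z + 4)*(z - 3)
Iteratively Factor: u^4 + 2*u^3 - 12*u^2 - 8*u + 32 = (u - 2)*(u^3 + 4*u^2 - 4*u - 16) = (u - 2)*(u + 2)*(u^2 + 2*u - 8) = (u - 2)*(u + 2)*(u + 4)*(u - 2)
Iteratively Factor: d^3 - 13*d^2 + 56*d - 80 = (d - 5)*(d^2 - 8*d + 16) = (d - 5)*(d - 4)*(d - 4)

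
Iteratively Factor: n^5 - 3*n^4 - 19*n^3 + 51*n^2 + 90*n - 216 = (n - 4)*(n^4 + n^3 - 15*n^2 - 9*n + 54) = (n - 4)*(n - 2)*(n^3 + 3*n^2 - 9*n - 27) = (n - 4)*(n - 3)*(n - 2)*(n^2 + 6*n + 9) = (n - 4)*(n - 3)*(n - 2)*(n + 3)*(n + 3)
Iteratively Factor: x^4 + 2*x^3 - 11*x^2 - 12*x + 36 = (x + 3)*(x^3 - x^2 - 8*x + 12) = (x - 2)*(x + 3)*(x^2 + x - 6) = (x - 2)^2*(x + 3)*(x + 3)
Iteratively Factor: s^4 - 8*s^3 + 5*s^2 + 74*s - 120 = (s - 4)*(s^3 - 4*s^2 - 11*s + 30) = (s - 4)*(s - 2)*(s^2 - 2*s - 15) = (s - 5)*(s - 4)*(s - 2)*(s + 3)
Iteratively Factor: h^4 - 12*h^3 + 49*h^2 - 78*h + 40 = (h - 1)*(h^3 - 11*h^2 + 38*h - 40) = (h - 2)*(h - 1)*(h^2 - 9*h + 20) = (h - 4)*(h - 2)*(h - 1)*(h - 5)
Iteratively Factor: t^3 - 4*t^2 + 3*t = (t)*(t^2 - 4*t + 3) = t*(t - 3)*(t - 1)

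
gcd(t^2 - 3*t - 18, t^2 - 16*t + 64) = 1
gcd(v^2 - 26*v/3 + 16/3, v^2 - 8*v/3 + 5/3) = 1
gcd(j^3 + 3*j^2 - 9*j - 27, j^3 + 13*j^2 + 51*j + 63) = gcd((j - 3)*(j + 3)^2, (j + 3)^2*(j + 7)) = j^2 + 6*j + 9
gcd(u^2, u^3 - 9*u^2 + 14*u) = u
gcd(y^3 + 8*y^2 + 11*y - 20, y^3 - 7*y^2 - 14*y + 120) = y + 4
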